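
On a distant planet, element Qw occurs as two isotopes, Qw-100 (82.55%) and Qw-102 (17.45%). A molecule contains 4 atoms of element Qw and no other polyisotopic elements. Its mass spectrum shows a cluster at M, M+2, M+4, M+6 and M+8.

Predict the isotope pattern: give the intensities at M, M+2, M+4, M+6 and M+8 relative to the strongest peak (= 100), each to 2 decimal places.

Expanding (0.8255 + 0.1745)^4:
P(M) = 0.8255^4 = 0.464374
P(M+2) = 4 × 0.8255^3 × 0.1745^1 = 0.392651
P(M+4) = 6 × 0.8255^2 × 0.1745^2 = 0.124502
P(M+6) = 4 × 0.8255^1 × 0.1745^3 = 0.017545
P(M+8) = 0.1745^4 = 0.000927
The M peak is largest (0.464374); scaling to 100 gives 100.00 : 84.55 : 26.81 : 3.78 : 0.20.

100.00 : 84.55 : 26.81 : 3.78 : 0.20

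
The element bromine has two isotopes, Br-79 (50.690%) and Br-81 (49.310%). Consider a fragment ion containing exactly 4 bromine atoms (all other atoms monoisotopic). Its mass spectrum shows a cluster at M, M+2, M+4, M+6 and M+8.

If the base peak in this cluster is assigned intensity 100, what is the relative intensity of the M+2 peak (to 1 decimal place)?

68.5

Term probabilities: M 0.0660, M+2 0.2569, M+4 0.3749, M+6 0.2431, M+8 0.0591. Base peak = M+4.
P(M+4) = C(4,2) × 0.50690^2 × 0.49310^2 = 6 × 0.25694761 × 0.24314761 = 0.374857 (base)
P(M+2) = C(4,1) × 0.50690^3 × 0.49310^1 = 4 × 0.13024674 × 0.4931 = 0.256899
Relative intensity = 0.256899 / 0.374857 × 100 = 68.5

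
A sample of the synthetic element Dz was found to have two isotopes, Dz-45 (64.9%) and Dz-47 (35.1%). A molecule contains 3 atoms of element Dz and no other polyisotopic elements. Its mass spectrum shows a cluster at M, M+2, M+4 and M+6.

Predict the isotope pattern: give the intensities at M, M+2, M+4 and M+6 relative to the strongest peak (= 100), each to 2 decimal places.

Each Dz atom is independently Dz-45 (p = 0.649) or Dz-47 (q = 0.351); the cluster is the binomial expansion (p + q)^3.
P(M) = 0.649^3 = 0.273359
P(M+2) = 3 × 0.649^2 × 0.351^1 = 0.443525
P(M+4) = 3 × 0.649^1 × 0.351^2 = 0.239872
P(M+6) = 0.351^3 = 0.043244
The M+2 peak is largest (0.443525); scaling to 100 gives 61.63 : 100.00 : 54.08 : 9.75.

61.63 : 100.00 : 54.08 : 9.75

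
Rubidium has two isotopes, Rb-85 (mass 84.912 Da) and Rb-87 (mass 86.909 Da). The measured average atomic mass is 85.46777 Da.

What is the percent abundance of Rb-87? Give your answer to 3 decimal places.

27.830%

Writing the weighted mean with unknown fraction x of Rb-85:
84.912·x + 86.909·(1 − x) = 85.46777
(84.912 − 86.909)·x = 85.46777 − 86.909
x = -1.44123 / -1.997 = 0.72170 → 72.170% Rb-85, 27.830% Rb-87.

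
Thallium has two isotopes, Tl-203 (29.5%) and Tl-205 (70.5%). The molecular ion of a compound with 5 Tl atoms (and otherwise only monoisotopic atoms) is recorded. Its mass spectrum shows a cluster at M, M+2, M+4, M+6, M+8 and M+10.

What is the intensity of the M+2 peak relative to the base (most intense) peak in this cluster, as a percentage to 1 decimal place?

7.3%

(0.295 + 0.705)^5 gives M 0.0022, M+2 0.0267, M+4 0.1276, M+6 0.3049, M+8 0.3644, M+10 0.1742; the largest is M+8.
P(M+8) = C(5,4) × 0.295^1 × 0.705^4 = 5 × 0.2950 × 0.24703385 = 0.364375 (base)
P(M+2) = C(5,1) × 0.295^4 × 0.705^1 = 5 × 0.00757335 × 0.7050 = 0.026696
Relative intensity = 0.026696 / 0.364375 × 100 = 7.3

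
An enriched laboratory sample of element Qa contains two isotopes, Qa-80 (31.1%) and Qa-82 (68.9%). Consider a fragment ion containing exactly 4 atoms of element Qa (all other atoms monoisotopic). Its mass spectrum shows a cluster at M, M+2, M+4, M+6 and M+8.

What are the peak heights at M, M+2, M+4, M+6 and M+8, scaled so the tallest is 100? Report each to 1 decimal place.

2.3 : 20.4 : 67.7 : 100.0 : 55.4

The 4 Qa atoms are independent, so intensities follow the terms of (0.311 + 0.689)^4.
P(M) = 0.311^4 = 0.009355
P(M+2) = 4 × 0.311^3 × 0.689^1 = 0.082901
P(M+4) = 6 × 0.311^2 × 0.689^2 = 0.275493
P(M+6) = 4 × 0.311^1 × 0.689^3 = 0.406891
P(M+8) = 0.689^4 = 0.225360
The M+6 peak is largest (0.406891); scaling to 100 gives 2.3 : 20.4 : 67.7 : 100.0 : 55.4.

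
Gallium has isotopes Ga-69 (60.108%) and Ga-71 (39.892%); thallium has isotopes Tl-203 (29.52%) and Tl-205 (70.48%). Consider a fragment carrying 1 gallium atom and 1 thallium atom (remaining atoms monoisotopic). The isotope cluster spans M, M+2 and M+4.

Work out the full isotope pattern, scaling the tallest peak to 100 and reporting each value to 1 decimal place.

Gallium pattern (n=1): 0.60108 : 0.39892
Thallium pattern (n=1): 0.2952 : 0.7048
Convolve the two distributions (both contribute in 2-u steps):
  M: 0.60108×0.2952 = 0.177439
  M+2: 0.60108×0.7048 + 0.39892×0.2952 = 0.541402
  M+4: 0.39892×0.7048 = 0.281159
Scale to base peak (0.541402) = 100: 32.8 : 100.0 : 51.9

32.8 : 100.0 : 51.9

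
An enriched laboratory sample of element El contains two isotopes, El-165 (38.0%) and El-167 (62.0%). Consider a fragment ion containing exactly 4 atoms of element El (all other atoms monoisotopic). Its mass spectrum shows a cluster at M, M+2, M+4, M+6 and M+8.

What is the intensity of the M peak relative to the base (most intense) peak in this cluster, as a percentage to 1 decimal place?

5.8%

Term probabilities: M 0.0209, M+2 0.1361, M+4 0.3330, M+6 0.3623, M+8 0.1478. Base peak = M+6.
P(M+6) = C(4,3) × 0.380^1 × 0.620^3 = 4 × 0.3800 × 0.238328 = 0.362259 (base)
P(M) = C(4,0) × 0.380^4 × 0.620^0 = 1 × 0.02085136 × 1.0000 = 0.020851
Relative intensity = 0.020851 / 0.362259 × 100 = 5.8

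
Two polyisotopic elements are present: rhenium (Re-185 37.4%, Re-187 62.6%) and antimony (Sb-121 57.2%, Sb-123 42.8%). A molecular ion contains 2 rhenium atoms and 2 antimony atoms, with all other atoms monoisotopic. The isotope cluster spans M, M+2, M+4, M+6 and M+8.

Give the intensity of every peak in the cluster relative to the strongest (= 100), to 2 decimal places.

Rhenium pattern (n=2): 0.139876 : 0.468248 : 0.391876
Antimony pattern (n=2): 0.327184 : 0.489632 : 0.183184
Convolve the two distributions (both contribute in 2-u steps):
  M: 0.139876×0.327184 = 0.045765
  M+2: 0.139876×0.489632 + 0.468248×0.327184 = 0.221691
  M+4: 0.139876×0.183184 + 0.468248×0.489632 + 0.391876×0.327184 = 0.383108
  M+6: 0.468248×0.183184 + 0.391876×0.489632 = 0.277651
  M+8: 0.391876×0.183184 = 0.071785
Scale to base peak (0.383108) = 100: 11.95 : 57.87 : 100.00 : 72.47 : 18.74

11.95 : 57.87 : 100.00 : 72.47 : 18.74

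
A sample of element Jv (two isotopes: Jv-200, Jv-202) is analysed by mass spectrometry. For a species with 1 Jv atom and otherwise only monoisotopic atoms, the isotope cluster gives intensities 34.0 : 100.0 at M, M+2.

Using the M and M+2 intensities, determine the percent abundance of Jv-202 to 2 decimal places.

Let p = fractional abundance of Jv-200. I(M+2)/I(M) = [C(1,1)·p^0·(1−p)] / p^1 = 1·(1−p)/p = 100.0/34.0 = 2.9412
(1−p)/p = 2.9412/1 = 2.9412  ⇒  p = 1/(1 + 2.9412) = 0.2537
Jv-200: 25.37%, Jv-202: 74.63%.

74.63%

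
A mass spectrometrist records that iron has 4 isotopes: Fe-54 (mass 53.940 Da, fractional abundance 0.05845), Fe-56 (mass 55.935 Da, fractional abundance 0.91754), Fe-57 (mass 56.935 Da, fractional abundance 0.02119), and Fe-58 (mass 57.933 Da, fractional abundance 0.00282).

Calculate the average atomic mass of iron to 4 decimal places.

The abundance-weighted mean is 0.05845 × 53.940 + 0.91754 × 55.935 + 0.02119 × 56.935 + 0.00282 × 57.933
= 3.15279 + 51.32260 + 1.20645 + 0.16337 = 55.84521 Da

55.8452 Da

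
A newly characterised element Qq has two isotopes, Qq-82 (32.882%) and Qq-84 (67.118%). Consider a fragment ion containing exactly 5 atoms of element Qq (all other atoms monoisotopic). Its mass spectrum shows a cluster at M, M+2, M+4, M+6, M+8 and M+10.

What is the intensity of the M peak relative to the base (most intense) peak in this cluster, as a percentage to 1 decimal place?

1.2%

(0.32882 + 0.67118)^5 gives M 0.0038, M+2 0.0392, M+4 0.1602, M+6 0.3269, M+8 0.3336, M+10 0.1362; the largest is M+8.
P(M+8) = C(5,4) × 0.32882^1 × 0.67118^4 = 5 × 0.32882 × 0.20293457 = 0.333645 (base)
P(M) = C(5,0) × 0.32882^5 × 0.67118^0 = 1 × 0.00384407 × 1.0000 = 0.003844
Relative intensity = 0.003844 / 0.333645 × 100 = 1.2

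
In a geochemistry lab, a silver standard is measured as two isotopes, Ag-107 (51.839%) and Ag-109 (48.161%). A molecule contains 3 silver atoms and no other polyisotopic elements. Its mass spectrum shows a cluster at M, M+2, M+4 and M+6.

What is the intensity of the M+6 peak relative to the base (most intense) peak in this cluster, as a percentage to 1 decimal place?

(0.51839 + 0.48161)^3 gives M 0.1393, M+2 0.3883, M+4 0.3607, M+6 0.1117; the largest is M+2.
P(M+2) = C(3,1) × 0.51839^2 × 0.48161^1 = 3 × 0.26872819 × 0.48161 = 0.388267 (base)
P(M+6) = C(3,3) × 0.51839^0 × 0.48161^3 = 1 × 1.0000 × 0.11170857 = 0.111709
Relative intensity = 0.111709 / 0.388267 × 100 = 28.8

28.8%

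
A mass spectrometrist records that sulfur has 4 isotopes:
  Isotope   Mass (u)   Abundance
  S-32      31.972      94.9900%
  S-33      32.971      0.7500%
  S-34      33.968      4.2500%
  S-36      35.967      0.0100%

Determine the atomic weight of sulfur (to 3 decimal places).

Ar = Σ fᵢ·mᵢ = 0.949900 × 31.972 + 0.007500 × 32.971 + 0.042500 × 33.968 + 0.000100 × 35.967
= 30.3702 + 0.2473 + 1.4436 + 0.0036 = 32.0647 u

32.065 u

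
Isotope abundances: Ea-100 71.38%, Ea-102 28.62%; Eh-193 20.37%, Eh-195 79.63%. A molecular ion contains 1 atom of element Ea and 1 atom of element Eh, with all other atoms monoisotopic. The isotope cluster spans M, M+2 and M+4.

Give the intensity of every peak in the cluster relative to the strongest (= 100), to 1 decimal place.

Element Ea pattern (n=1): 0.7138 : 0.2862
Element Eh pattern (n=1): 0.2037 : 0.7963
Convolve the two distributions (both contribute in 2-u steps):
  M: 0.7138×0.2037 = 0.145401
  M+2: 0.7138×0.7963 + 0.2862×0.2037 = 0.626698
  M+4: 0.2862×0.7963 = 0.227901
Scale to base peak (0.626698) = 100: 23.2 : 100.0 : 36.4

23.2 : 100.0 : 36.4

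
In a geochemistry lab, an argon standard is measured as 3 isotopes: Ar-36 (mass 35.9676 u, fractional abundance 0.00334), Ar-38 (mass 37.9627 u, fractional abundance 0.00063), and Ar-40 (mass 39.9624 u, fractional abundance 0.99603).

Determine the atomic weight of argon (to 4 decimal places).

Average mass = Σ (abundance × isotope mass) = 0.00334 × 35.9676 + 0.00063 × 37.9627 + 0.99603 × 39.9624
= 0.12013 + 0.02392 + 39.80375 = 39.94780 u

39.9478 u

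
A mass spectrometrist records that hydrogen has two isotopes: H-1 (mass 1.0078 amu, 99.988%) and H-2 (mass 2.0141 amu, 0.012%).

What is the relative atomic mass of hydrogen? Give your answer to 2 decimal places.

1.01 amu

The abundance-weighted mean is 0.99988 × 1.0078 + 0.00012 × 2.0141
= 1.00768 + 0.00024 = 1.00792 amu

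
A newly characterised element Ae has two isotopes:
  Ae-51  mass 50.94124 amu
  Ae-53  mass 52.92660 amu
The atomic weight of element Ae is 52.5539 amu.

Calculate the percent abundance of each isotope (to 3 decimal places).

Ae-51: 18.772%, Ae-53: 81.228%

With x = fraction of Ae-51 (so Ae-53 is 1 − x):
50.94124·x + 52.92660·(1 − x) = 52.5539
(50.94124 − 52.92660)·x = 52.5539 − 52.92660
x = -0.37270 / -1.98536 = 0.18772 → 18.772% Ae-51, 81.228% Ae-53.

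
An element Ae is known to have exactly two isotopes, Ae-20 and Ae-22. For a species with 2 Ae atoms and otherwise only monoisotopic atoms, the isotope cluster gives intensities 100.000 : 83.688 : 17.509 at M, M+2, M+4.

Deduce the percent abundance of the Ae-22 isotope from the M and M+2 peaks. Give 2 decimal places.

Write p for the Ae-20 fraction. I(M+2)/I(M) = [C(2,1)·p^1·(1−p)] / p^2 = 2·(1−p)/p = 83.688/100.000 = 0.8369
(1−p)/p = 0.8369/2 = 0.4184  ⇒  p = 1/(1 + 0.4184) = 0.7050
Ae-20: 70.50%, Ae-22: 29.50%.

29.50%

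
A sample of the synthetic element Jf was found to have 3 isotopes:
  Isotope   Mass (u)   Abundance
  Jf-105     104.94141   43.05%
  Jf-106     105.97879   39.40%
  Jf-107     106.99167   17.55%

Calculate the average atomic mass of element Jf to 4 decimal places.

105.7100 u

Average mass = Σ (abundance × isotope mass) = 0.4305 × 104.94141 + 0.3940 × 105.97879 + 0.1755 × 106.99167
= 45.177277 + 41.755643 + 18.777038 = 105.709958 u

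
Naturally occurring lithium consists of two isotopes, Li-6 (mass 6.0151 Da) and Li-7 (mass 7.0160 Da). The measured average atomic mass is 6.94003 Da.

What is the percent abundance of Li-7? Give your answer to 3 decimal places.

Let x be the fractional abundance of Li-6; then Li-7 has abundance 1 − x.
6.0151·x + 7.0160·(1 − x) = 6.94003
(6.0151 − 7.0160)·x = 6.94003 − 7.0160
x = -0.07597 / -1.0009 = 0.07590 → 7.590% Li-6, 92.410% Li-7.

92.410%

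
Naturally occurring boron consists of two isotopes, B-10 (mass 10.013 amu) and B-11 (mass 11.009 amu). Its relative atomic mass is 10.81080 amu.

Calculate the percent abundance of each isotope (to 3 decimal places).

B-10: 19.900%, B-11: 80.100%

With x = fraction of B-10 (so B-11 is 1 − x):
10.013·x + 11.009·(1 − x) = 10.81080
(10.013 − 11.009)·x = 10.81080 − 11.009
x = -0.19820 / -0.996 = 0.19900 → 19.900% B-10, 80.100% B-11.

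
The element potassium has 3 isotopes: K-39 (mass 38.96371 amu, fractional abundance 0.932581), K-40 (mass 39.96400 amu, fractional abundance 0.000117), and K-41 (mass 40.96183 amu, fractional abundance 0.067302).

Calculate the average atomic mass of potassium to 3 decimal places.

Average mass = Σ (abundance × isotope mass) = 0.932581 × 38.96371 + 0.000117 × 39.96400 + 0.067302 × 40.96183
= 36.336816 + 0.004676 + 2.756813 = 39.098305 amu

39.098 amu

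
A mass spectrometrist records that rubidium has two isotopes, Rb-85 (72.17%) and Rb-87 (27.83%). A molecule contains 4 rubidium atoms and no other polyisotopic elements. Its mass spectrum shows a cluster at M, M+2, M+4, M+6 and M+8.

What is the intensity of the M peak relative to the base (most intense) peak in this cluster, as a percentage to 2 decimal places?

(0.7217 + 0.2783)^4 gives M 0.2713, M+2 0.4184, M+4 0.2420, M+6 0.0622, M+8 0.0060; the largest is M+2.
P(M+2) = C(4,1) × 0.7217^3 × 0.2783^1 = 4 × 0.37589809 × 0.2783 = 0.418450 (base)
P(M) = C(4,0) × 0.7217^4 × 0.2783^0 = 1 × 0.27128565 × 1.0000 = 0.271286
Relative intensity = 0.271286 / 0.418450 × 100 = 64.83

64.83%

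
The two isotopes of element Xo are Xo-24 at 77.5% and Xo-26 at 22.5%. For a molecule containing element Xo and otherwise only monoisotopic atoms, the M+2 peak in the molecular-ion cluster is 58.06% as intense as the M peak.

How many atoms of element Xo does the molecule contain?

With n Xo atoms, P(M+2)/P(M) = C(n,1)·p^(n−1)q / p^n = n·q/p = n · 0.225/0.775.
n = 0.5806 × 0.775/0.225 = 2.00 ≈ 2

2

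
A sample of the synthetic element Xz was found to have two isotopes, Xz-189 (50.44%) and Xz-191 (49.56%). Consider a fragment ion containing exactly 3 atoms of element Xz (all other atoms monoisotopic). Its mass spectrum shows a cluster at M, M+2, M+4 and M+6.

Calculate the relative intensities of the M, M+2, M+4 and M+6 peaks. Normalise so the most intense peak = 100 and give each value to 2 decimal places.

Expanding (0.5044 + 0.4956)^3:
P(M) = 0.5044^3 = 0.128329
P(M+2) = 3 × 0.5044^2 × 0.4956^1 = 0.378271
P(M+4) = 3 × 0.5044^1 × 0.4956^2 = 0.371671
P(M+6) = 0.4956^3 = 0.121729
The M+2 peak is largest (0.378271); scaling to 100 gives 33.93 : 100.00 : 98.26 : 32.18.

33.93 : 100.00 : 98.26 : 32.18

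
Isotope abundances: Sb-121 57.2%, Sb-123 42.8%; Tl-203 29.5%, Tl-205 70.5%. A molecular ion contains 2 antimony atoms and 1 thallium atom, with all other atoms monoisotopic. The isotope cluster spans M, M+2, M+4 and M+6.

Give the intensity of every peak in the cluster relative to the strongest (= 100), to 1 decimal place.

24.2 : 94.0 : 100.0 : 32.3

Antimony pattern (n=2): 0.327184 : 0.489632 : 0.183184
Thallium pattern (n=1): 0.2950 : 0.7050
Convolve the two distributions (both contribute in 2-u steps):
  M: 0.327184×0.2950 = 0.096519
  M+2: 0.327184×0.7050 + 0.489632×0.2950 = 0.375106
  M+4: 0.489632×0.7050 + 0.183184×0.2950 = 0.399230
  M+6: 0.183184×0.7050 = 0.129145
Scale to base peak (0.399230) = 100: 24.2 : 94.0 : 100.0 : 32.3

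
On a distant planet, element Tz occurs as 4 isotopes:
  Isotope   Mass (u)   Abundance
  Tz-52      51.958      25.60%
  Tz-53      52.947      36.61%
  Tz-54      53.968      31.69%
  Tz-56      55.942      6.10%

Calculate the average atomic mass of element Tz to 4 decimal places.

Ar = Σ fᵢ·mᵢ = 0.2560 × 51.958 + 0.3661 × 52.947 + 0.3169 × 53.968 + 0.0610 × 55.942
= 13.30125 + 19.38390 + 17.10246 + 3.41246 = 53.20007 u

53.2001 u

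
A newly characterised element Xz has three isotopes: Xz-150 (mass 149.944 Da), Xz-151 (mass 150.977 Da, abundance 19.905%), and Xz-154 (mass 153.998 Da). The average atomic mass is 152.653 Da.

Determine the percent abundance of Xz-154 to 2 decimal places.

Let x and y be the fractions of Xz-150 and Xz-154. Then x + y = 1 − 0.19905 = 0.80095 and 149.944x + 153.998y = 152.653 − 0.19905×150.977 = 122.60102815.
Substituting: 149.944x + 153.998(0.80095 − x) = 122.60102815
(149.944 − 153.998)x = -0.74366995  ⇒  x = 0.18344, y = 0.61751
Xz-150: 18.34%, Xz-154: 61.75%.

61.75%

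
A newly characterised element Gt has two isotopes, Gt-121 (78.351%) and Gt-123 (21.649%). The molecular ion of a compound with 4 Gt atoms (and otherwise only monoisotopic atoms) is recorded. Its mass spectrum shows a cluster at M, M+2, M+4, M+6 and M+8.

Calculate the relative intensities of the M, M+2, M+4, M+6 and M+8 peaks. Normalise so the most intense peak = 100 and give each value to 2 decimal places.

90.48 : 100.00 : 41.45 : 7.63 : 0.53

Expanding (0.78351 + 0.21649)^4:
P(M) = 0.78351^4 = 0.376858
P(M+2) = 4 × 0.78351^3 × 0.21649^1 = 0.416516
P(M+4) = 6 × 0.78351^2 × 0.21649^2 = 0.172630
P(M+6) = 4 × 0.78351^1 × 0.21649^3 = 0.031799
P(M+8) = 0.21649^4 = 0.002197
The M+2 peak is largest (0.416516); scaling to 100 gives 90.48 : 100.00 : 41.45 : 7.63 : 0.53.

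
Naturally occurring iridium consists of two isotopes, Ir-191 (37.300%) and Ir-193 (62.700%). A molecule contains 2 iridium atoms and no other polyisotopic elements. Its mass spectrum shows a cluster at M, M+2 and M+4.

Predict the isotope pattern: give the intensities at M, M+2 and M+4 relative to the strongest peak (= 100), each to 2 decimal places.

29.74 : 100.00 : 84.05

Expanding (0.37300 + 0.62700)^2:
P(M) = 0.37300^2 = 0.139129
P(M+2) = 2 × 0.37300^1 × 0.62700^1 = 0.467742
P(M+4) = 0.62700^2 = 0.393129
The M+2 peak is largest (0.467742); scaling to 100 gives 29.74 : 100.00 : 84.05.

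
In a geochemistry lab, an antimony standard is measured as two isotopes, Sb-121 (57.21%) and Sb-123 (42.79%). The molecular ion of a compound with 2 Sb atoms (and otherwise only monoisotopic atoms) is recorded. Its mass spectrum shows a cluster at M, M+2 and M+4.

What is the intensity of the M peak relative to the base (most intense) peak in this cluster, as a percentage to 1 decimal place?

(0.5721 + 0.4279)^2 gives M 0.3273, M+2 0.4896, M+4 0.1831; the largest is M+2.
P(M+2) = C(2,1) × 0.5721^1 × 0.4279^1 = 2 × 0.5721 × 0.4279 = 0.489603 (base)
P(M) = C(2,0) × 0.5721^2 × 0.4279^0 = 1 × 0.32729841 × 1.0000 = 0.327298
Relative intensity = 0.327298 / 0.489603 × 100 = 66.8

66.8%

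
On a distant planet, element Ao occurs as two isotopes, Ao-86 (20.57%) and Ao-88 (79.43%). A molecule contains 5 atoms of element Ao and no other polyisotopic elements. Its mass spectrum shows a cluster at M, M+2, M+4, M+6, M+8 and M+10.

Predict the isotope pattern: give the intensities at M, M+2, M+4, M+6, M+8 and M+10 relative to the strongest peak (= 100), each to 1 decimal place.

0.1 : 1.7 : 13.4 : 51.8 : 100.0 : 77.2

Each Ao atom is independently Ao-86 (p = 0.2057) or Ao-88 (q = 0.7943); the cluster is the binomial expansion (p + q)^5.
P(M) = 0.2057^5 = 0.000368
P(M+2) = 5 × 0.2057^4 × 0.7943^1 = 0.007110
P(M+4) = 10 × 0.2057^3 × 0.7943^2 = 0.054913
P(M+6) = 10 × 0.2057^2 × 0.7943^3 = 0.212042
P(M+8) = 5 × 0.2057^1 × 0.7943^4 = 0.409395
P(M+10) = 0.7943^5 = 0.316172
The M+8 peak is largest (0.409395); scaling to 100 gives 0.1 : 1.7 : 13.4 : 51.8 : 100.0 : 77.2.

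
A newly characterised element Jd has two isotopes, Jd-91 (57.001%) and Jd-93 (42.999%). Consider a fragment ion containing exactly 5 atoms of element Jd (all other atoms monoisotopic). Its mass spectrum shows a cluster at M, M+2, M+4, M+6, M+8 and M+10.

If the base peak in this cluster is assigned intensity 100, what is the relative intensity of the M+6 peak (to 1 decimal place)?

75.4

Binomial terms of (0.57001 + 0.42999)^5: M 0.0602, M+2 0.2270, M+4 0.3424, M+6 0.2583, M+8 0.0974, M+10 0.0147 → M+4 is the base peak.
P(M+4) = C(5,2) × 0.57001^3 × 0.42999^2 = 10 × 0.18520275 × 0.1848914 = 0.342424 (base)
P(M+6) = C(5,3) × 0.57001^2 × 0.42999^3 = 10 × 0.3249114 × 0.07950145 = 0.258309
Relative intensity = 0.258309 / 0.342424 × 100 = 75.4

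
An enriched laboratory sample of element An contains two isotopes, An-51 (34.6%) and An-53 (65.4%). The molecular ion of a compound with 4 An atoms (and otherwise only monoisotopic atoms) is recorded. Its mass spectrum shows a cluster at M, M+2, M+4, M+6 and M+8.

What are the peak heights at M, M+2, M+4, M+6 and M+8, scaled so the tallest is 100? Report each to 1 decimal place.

3.7 : 28.0 : 79.4 : 100.0 : 47.3

Expanding (0.346 + 0.654)^4:
P(M) = 0.346^4 = 0.014332
P(M+2) = 4 × 0.346^3 × 0.654^1 = 0.108359
P(M+4) = 6 × 0.346^2 × 0.654^2 = 0.307227
P(M+6) = 4 × 0.346^1 × 0.654^3 = 0.387141
P(M+8) = 0.654^4 = 0.182941
The M+6 peak is largest (0.387141); scaling to 100 gives 3.7 : 28.0 : 79.4 : 100.0 : 47.3.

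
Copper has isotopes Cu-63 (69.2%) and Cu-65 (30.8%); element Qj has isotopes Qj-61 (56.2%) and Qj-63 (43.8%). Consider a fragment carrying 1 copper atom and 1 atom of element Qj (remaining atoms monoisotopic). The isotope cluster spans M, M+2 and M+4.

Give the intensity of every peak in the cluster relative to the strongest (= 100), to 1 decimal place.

Copper pattern (n=1): 0.6920 : 0.3080
Element Qj pattern (n=1): 0.5620 : 0.4380
Convolve the two distributions (both contribute in 2-u steps):
  M: 0.6920×0.5620 = 0.388904
  M+2: 0.6920×0.4380 + 0.3080×0.5620 = 0.476192
  M+4: 0.3080×0.4380 = 0.134904
Scale to base peak (0.476192) = 100: 81.7 : 100.0 : 28.3

81.7 : 100.0 : 28.3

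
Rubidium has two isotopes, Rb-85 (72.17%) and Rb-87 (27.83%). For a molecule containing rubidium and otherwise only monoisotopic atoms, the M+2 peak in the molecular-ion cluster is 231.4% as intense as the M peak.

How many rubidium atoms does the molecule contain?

With n Rb atoms, P(M+2)/P(M) = C(n,1)·p^(n−1)q / p^n = n·q/p = n · 0.2783/0.7217.
n = 2.314 × 0.7217/0.2783 = 6.00 ≈ 6

6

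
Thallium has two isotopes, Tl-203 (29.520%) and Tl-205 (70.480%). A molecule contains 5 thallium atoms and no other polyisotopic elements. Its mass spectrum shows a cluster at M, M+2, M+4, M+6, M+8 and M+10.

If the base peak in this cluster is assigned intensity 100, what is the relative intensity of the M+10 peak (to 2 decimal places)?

Term probabilities: M 0.0022, M+2 0.0268, M+4 0.1278, M+6 0.3051, M+8 0.3642, M+10 0.1739. Base peak = M+8.
P(M+8) = C(5,4) × 0.29520^1 × 0.70480^4 = 5 × 0.2952 × 0.24675365 = 0.364208 (base)
P(M+10) = C(5,5) × 0.29520^0 × 0.70480^5 = 1 × 1.0000 × 0.17391197 = 0.173912
Relative intensity = 0.173912 / 0.364208 × 100 = 47.75

47.75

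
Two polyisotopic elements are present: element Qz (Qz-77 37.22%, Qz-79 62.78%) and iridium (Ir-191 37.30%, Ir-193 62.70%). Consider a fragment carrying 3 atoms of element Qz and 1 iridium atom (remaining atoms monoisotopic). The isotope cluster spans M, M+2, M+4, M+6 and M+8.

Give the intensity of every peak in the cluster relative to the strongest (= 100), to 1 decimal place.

5.2 : 35.2 : 89.0 : 100.0 : 42.1

Element Qz pattern (n=3): 0.05156192 : 0.26091275 : 0.44008873 : 0.2474366
Iridium pattern (n=1): 0.3730 : 0.6270
Convolve the two distributions (both contribute in 2-u steps):
  M: 0.05156192×0.3730 = 0.019233
  M+2: 0.05156192×0.6270 + 0.26091275×0.3730 = 0.129650
  M+4: 0.26091275×0.6270 + 0.44008873×0.3730 = 0.327745
  M+6: 0.44008873×0.6270 + 0.2474366×0.3730 = 0.368229
  M+8: 0.2474366×0.6270 = 0.155143
Scale to base peak (0.368229) = 100: 5.2 : 35.2 : 89.0 : 100.0 : 42.1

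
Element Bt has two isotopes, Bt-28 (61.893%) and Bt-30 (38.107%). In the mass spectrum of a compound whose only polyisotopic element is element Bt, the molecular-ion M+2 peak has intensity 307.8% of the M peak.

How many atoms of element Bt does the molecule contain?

5

With n Bt atoms, P(M+2)/P(M) = C(n,1)·p^(n−1)q / p^n = n·q/p = n · 0.38107/0.61893.
n = 3.078 × 0.61893/0.38107 = 5.00 ≈ 5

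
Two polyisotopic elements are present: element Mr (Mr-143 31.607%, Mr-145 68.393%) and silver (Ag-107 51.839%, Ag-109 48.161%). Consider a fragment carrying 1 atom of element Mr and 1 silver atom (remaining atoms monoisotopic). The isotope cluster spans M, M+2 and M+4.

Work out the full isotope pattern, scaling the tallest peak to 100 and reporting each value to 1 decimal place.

Element Mr pattern (n=1): 0.31607 : 0.68393
Silver pattern (n=1): 0.51839 : 0.48161
Convolve the two distributions (both contribute in 2-u steps):
  M: 0.31607×0.51839 = 0.163848
  M+2: 0.31607×0.48161 + 0.68393×0.51839 = 0.506765
  M+4: 0.68393×0.48161 = 0.329388
Scale to base peak (0.506765) = 100: 32.3 : 100.0 : 65.0

32.3 : 100.0 : 65.0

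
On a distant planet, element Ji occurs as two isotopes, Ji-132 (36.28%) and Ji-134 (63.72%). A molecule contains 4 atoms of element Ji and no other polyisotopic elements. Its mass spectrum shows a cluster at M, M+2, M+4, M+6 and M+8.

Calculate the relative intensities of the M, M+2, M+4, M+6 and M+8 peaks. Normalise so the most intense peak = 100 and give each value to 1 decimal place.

4.6 : 32.4 : 85.4 : 100.0 : 43.9

Each Ji atom is independently Ji-132 (p = 0.3628) or Ji-134 (q = 0.6372); the cluster is the binomial expansion (p + q)^4.
P(M) = 0.3628^4 = 0.017325
P(M+2) = 4 × 0.3628^3 × 0.6372^1 = 0.121713
P(M+4) = 6 × 0.3628^2 × 0.6372^2 = 0.320655
P(M+6) = 4 × 0.3628^1 × 0.6372^3 = 0.375452
P(M+8) = 0.6372^4 = 0.164855
The M+6 peak is largest (0.375452); scaling to 100 gives 4.6 : 32.4 : 85.4 : 100.0 : 43.9.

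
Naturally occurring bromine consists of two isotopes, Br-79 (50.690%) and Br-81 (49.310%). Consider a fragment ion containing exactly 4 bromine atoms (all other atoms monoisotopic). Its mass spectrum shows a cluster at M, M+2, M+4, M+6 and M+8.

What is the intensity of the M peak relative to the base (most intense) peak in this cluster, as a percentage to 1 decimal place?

17.6%

Binomial terms of (0.50690 + 0.49310)^4: M 0.0660, M+2 0.2569, M+4 0.3749, M+6 0.2431, M+8 0.0591 → M+4 is the base peak.
P(M+4) = C(4,2) × 0.50690^2 × 0.49310^2 = 6 × 0.25694761 × 0.24314761 = 0.374857 (base)
P(M) = C(4,0) × 0.50690^4 × 0.49310^0 = 1 × 0.06602207 × 1.0000 = 0.066022
Relative intensity = 0.066022 / 0.374857 × 100 = 17.6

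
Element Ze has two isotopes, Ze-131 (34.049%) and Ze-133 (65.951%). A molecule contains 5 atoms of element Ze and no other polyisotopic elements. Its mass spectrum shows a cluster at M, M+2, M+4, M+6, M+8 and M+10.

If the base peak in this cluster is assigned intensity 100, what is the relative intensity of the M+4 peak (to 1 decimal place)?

Binomial terms of (0.34049 + 0.65951)^5: M 0.0046, M+2 0.0443, M+4 0.1717, M+6 0.3326, M+8 0.3221, M+10 0.1248 → M+6 is the base peak.
P(M+6) = C(5,3) × 0.34049^2 × 0.65951^3 = 10 × 0.11593344 × 0.28685614 = 0.332562 (base)
P(M+4) = C(5,2) × 0.34049^3 × 0.65951^2 = 10 × 0.03947418 × 0.43495344 = 0.171694
Relative intensity = 0.171694 / 0.332562 × 100 = 51.6

51.6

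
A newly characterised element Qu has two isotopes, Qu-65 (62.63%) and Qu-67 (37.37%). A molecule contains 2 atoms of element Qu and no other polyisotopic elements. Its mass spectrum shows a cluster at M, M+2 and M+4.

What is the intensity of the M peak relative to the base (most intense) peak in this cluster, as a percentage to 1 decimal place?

83.8%

Binomial terms of (0.6263 + 0.3737)^2: M 0.3923, M+2 0.4681, M+4 0.1397 → M+2 is the base peak.
P(M+2) = C(2,1) × 0.6263^1 × 0.3737^1 = 2 × 0.6263 × 0.3737 = 0.468097 (base)
P(M) = C(2,0) × 0.6263^2 × 0.3737^0 = 1 × 0.39225169 × 1.0000 = 0.392252
Relative intensity = 0.392252 / 0.468097 × 100 = 83.8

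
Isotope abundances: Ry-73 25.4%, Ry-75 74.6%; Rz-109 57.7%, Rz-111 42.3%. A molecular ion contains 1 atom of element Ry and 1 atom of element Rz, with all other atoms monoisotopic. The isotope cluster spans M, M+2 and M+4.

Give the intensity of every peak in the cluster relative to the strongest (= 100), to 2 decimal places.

Element Ry pattern (n=1): 0.2540 : 0.7460
Element Rz pattern (n=1): 0.5770 : 0.4230
Convolve the two distributions (both contribute in 2-u steps):
  M: 0.2540×0.5770 = 0.146558
  M+2: 0.2540×0.4230 + 0.7460×0.5770 = 0.537884
  M+4: 0.7460×0.4230 = 0.315558
Scale to base peak (0.537884) = 100: 27.25 : 100.00 : 58.67

27.25 : 100.00 : 58.67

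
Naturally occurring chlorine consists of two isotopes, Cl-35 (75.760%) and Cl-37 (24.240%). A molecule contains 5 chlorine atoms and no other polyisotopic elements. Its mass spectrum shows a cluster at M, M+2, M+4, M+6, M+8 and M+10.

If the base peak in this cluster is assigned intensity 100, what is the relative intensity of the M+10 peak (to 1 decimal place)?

0.2

Binomial terms of (0.75760 + 0.24240)^5: M 0.2496, M+2 0.3993, M+4 0.2555, M+6 0.0817, M+8 0.0131, M+10 0.0008 → M+2 is the base peak.
P(M+2) = C(5,1) × 0.75760^4 × 0.24240^1 = 5 × 0.32942751 × 0.2424 = 0.399266 (base)
P(M+10) = C(5,5) × 0.75760^0 × 0.24240^5 = 1 × 1.0000 × 0.00083688 = 0.000837
Relative intensity = 0.000837 / 0.399266 × 100 = 0.2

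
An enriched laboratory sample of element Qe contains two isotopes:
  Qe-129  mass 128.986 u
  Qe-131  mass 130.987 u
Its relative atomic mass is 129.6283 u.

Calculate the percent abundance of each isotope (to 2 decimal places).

Qe-129: 67.90%, Qe-131: 32.10%

Let x be the fractional abundance of Qe-129; then Qe-131 has abundance 1 − x.
128.986·x + 130.987·(1 − x) = 129.6283
(128.986 − 130.987)·x = 129.6283 − 130.987
x = -1.3587 / -2.001 = 0.67901 → 67.90% Qe-129, 32.10% Qe-131.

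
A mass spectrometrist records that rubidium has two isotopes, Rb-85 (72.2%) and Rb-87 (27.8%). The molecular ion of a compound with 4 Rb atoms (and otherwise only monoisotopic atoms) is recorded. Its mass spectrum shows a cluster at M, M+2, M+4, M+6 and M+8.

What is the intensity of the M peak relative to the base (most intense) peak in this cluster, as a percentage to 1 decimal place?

(0.722 + 0.278)^4 gives M 0.2717, M+2 0.4185, M+4 0.2417, M+6 0.0620, M+8 0.0060; the largest is M+2.
P(M+2) = C(4,1) × 0.722^3 × 0.278^1 = 4 × 0.37636705 × 0.2780 = 0.418520 (base)
P(M) = C(4,0) × 0.722^4 × 0.278^0 = 1 × 0.27173701 × 1.0000 = 0.271737
Relative intensity = 0.271737 / 0.418520 × 100 = 64.9

64.9%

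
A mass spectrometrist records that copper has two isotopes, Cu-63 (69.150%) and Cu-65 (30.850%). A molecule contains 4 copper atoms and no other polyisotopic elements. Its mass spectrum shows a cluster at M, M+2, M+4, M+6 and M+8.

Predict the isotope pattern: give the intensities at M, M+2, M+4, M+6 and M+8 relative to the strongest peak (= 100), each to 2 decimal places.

Each Cu atom is independently Cu-63 (p = 0.69150) or Cu-65 (q = 0.30850); the cluster is the binomial expansion (p + q)^4.
P(M) = 0.69150^4 = 0.228649
P(M+2) = 4 × 0.69150^3 × 0.30850^1 = 0.408030
P(M+4) = 6 × 0.69150^2 × 0.30850^2 = 0.273052
P(M+6) = 4 × 0.69150^1 × 0.30850^3 = 0.081212
P(M+8) = 0.30850^4 = 0.009058
The M+2 peak is largest (0.408030); scaling to 100 gives 56.04 : 100.00 : 66.92 : 19.90 : 2.22.

56.04 : 100.00 : 66.92 : 19.90 : 2.22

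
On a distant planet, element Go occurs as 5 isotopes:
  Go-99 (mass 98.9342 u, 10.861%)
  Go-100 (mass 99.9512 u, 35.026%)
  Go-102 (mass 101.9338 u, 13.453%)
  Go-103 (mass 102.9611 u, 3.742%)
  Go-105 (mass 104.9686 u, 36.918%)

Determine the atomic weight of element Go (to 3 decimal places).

Average mass = Σ (abundance × isotope mass) = 0.10861 × 98.9342 + 0.35026 × 99.9512 + 0.13453 × 101.9338 + 0.03742 × 102.9611 + 0.36918 × 104.9686
= 10.74524 + 35.00891 + 13.71315 + 3.85280 + 38.75231 = 102.07241 u

102.072 u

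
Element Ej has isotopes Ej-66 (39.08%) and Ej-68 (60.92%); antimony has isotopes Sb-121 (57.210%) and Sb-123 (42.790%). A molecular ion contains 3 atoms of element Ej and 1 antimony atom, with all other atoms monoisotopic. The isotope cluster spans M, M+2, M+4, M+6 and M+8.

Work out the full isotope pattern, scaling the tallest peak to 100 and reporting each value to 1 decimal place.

9.3 : 50.3 : 100.0 : 85.7 : 26.3

Element Ej pattern (n=3): 0.05968479 : 0.27911955 : 0.43510653 : 0.22608913
Antimony pattern (n=1): 0.5721 : 0.4279
Convolve the two distributions (both contribute in 2-u steps):
  M: 0.05968479×0.5721 = 0.034146
  M+2: 0.05968479×0.4279 + 0.27911955×0.5721 = 0.185223
  M+4: 0.27911955×0.4279 + 0.43510653×0.5721 = 0.368360
  M+6: 0.43510653×0.4279 + 0.22608913×0.5721 = 0.315528
  M+8: 0.22608913×0.4279 = 0.096744
Scale to base peak (0.368360) = 100: 9.3 : 50.3 : 100.0 : 85.7 : 26.3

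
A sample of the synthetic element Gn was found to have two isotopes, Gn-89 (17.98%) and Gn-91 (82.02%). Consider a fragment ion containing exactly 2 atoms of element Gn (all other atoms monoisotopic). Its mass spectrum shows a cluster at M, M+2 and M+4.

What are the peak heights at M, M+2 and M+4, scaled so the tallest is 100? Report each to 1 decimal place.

Each Gn atom is independently Gn-89 (p = 0.1798) or Gn-91 (q = 0.8202); the cluster is the binomial expansion (p + q)^2.
P(M) = 0.1798^2 = 0.032328
P(M+2) = 2 × 0.1798^1 × 0.8202^1 = 0.294944
P(M+4) = 0.8202^2 = 0.672728
The M+4 peak is largest (0.672728); scaling to 100 gives 4.8 : 43.8 : 100.0.

4.8 : 43.8 : 100.0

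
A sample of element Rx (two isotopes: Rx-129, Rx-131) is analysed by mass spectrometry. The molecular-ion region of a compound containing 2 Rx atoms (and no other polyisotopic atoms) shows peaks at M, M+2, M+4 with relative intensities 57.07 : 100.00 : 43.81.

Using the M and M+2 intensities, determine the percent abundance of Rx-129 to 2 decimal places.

If p is the fraction of Rx that is Rx-129, then I(M+2)/I(M) = [C(2,1)·p^1·(1−p)] / p^2 = 2·(1−p)/p = 100.00/57.07 = 1.7522
(1−p)/p = 1.7522/2 = 0.8761  ⇒  p = 1/(1 + 0.8761) = 0.5330
Rx-129: 53.30%, Rx-131: 46.70%.

53.30%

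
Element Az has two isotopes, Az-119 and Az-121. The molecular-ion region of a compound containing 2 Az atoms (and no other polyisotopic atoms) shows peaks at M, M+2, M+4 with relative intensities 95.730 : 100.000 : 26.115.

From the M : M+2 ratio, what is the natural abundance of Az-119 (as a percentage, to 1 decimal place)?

65.7%

Let p = fractional abundance of Az-119. I(M+2)/I(M) = [C(2,1)·p^1·(1−p)] / p^2 = 2·(1−p)/p = 100.000/95.730 = 1.0446
(1−p)/p = 1.0446/2 = 0.5223  ⇒  p = 1/(1 + 0.5223) = 0.6569
Az-119: 65.7%, Az-121: 34.3%.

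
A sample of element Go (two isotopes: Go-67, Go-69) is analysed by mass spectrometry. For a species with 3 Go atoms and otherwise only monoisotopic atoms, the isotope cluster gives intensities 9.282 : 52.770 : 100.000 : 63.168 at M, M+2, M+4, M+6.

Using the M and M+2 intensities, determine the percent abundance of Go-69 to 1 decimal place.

65.5%

If p is the fraction of Go that is Go-67, then I(M+2)/I(M) = [C(3,1)·p^2·(1−p)] / p^3 = 3·(1−p)/p = 52.770/9.282 = 5.6852
(1−p)/p = 5.6852/3 = 1.8951  ⇒  p = 1/(1 + 1.8951) = 0.3454
Go-67: 34.5%, Go-69: 65.5%.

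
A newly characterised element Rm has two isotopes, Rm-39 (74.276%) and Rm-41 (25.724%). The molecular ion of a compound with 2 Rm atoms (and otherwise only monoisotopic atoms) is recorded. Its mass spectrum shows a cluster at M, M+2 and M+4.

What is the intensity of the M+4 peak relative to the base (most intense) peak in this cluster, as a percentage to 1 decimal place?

(0.74276 + 0.25724)^2 gives M 0.5517, M+2 0.3821, M+4 0.0662; the largest is M.
P(M) = C(2,0) × 0.74276^2 × 0.25724^0 = 1 × 0.55169242 × 1.0000 = 0.551692 (base)
P(M+4) = C(2,2) × 0.74276^0 × 0.25724^2 = 1 × 1.0000 × 0.06617242 = 0.066172
Relative intensity = 0.066172 / 0.551692 × 100 = 12.0

12.0%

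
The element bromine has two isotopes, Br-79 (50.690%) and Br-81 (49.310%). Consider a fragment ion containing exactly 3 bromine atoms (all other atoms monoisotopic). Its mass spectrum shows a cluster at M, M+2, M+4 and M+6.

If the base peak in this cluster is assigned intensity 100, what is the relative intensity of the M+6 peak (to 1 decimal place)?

31.5

Binomial terms of (0.50690 + 0.49310)^3: M 0.1302, M+2 0.3801, M+4 0.3698, M+6 0.1199 → M+2 is the base peak.
P(M+2) = C(3,1) × 0.50690^2 × 0.49310^1 = 3 × 0.25694761 × 0.4931 = 0.380103 (base)
P(M+6) = C(3,3) × 0.50690^0 × 0.49310^3 = 1 × 1.0000 × 0.11989609 = 0.119896
Relative intensity = 0.119896 / 0.380103 × 100 = 31.5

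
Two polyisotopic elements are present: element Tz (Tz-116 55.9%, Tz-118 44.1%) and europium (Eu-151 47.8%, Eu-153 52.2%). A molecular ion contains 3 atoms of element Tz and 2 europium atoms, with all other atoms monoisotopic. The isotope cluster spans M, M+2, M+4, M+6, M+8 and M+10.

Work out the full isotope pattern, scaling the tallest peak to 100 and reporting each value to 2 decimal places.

12.15 : 55.30 : 100.00 : 89.82 : 40.09 : 7.12

Element Tz pattern (n=3): 0.17467688 : 0.41341236 : 0.32614464 : 0.08576612
Europium pattern (n=2): 0.228484 : 0.499032 : 0.272484
Convolve the two distributions (both contribute in 2-u steps):
  M: 0.17467688×0.228484 = 0.039911
  M+2: 0.17467688×0.499032 + 0.41341236×0.228484 = 0.181627
  M+4: 0.17467688×0.272484 + 0.41341236×0.499032 + 0.32614464×0.228484 = 0.328421
  M+6: 0.41341236×0.272484 + 0.32614464×0.499032 + 0.08576612×0.228484 = 0.295001
  M+8: 0.32614464×0.272484 + 0.08576612×0.499032 = 0.131669
  M+10: 0.08576612×0.272484 = 0.023370
Scale to base peak (0.328421) = 100: 12.15 : 55.30 : 100.00 : 89.82 : 40.09 : 7.12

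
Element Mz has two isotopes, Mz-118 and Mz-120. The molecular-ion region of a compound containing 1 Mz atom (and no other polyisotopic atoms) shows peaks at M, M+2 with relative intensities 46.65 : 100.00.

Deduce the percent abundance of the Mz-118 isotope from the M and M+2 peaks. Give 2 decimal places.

If p is the fraction of Mz that is Mz-118, then I(M+2)/I(M) = [C(1,1)·p^0·(1−p)] / p^1 = 1·(1−p)/p = 100.00/46.65 = 2.1436
(1−p)/p = 2.1436/1 = 2.1436  ⇒  p = 1/(1 + 2.1436) = 0.3181
Mz-118: 31.81%, Mz-120: 68.19%.

31.81%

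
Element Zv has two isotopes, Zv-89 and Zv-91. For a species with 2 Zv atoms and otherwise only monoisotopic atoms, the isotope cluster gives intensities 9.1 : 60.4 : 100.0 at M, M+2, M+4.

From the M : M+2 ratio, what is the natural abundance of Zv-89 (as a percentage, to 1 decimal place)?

If p is the fraction of Zv that is Zv-89, then I(M+2)/I(M) = [C(2,1)·p^1·(1−p)] / p^2 = 2·(1−p)/p = 60.4/9.1 = 6.6374
(1−p)/p = 6.6374/2 = 3.3187  ⇒  p = 1/(1 + 3.3187) = 0.2316
Zv-89: 23.2%, Zv-91: 76.8%.

23.2%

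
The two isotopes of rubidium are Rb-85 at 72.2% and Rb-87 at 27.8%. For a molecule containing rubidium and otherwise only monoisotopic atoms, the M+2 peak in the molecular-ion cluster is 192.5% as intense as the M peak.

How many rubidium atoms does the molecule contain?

5

For n independent Rb atoms, I(M+2)/I(M) = n · (abundance Rb-87) / (abundance Rb-85) = n · 0.278/0.722.
n = 1.925 × 0.722/0.278 = 5.00 ≈ 5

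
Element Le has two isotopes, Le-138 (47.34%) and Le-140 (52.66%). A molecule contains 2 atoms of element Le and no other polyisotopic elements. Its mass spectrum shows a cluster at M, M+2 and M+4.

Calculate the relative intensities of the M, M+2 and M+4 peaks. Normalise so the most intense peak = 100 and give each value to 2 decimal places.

44.95 : 100.00 : 55.62

The 2 Le atoms are independent, so intensities follow the terms of (0.4734 + 0.5266)^2.
P(M) = 0.4734^2 = 0.224108
P(M+2) = 2 × 0.4734^1 × 0.5266^1 = 0.498585
P(M+4) = 0.5266^2 = 0.277308
The M+2 peak is largest (0.498585); scaling to 100 gives 44.95 : 100.00 : 55.62.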